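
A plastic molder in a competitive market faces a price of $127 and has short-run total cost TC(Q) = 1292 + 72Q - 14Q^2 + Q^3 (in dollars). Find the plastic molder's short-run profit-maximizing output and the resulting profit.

Profit = -$324 at Q = 11

AVC = 72 - 14Q + Q^2; min AVC = $23 at Q = 7. Since P = $127 ≥ min AVC, the firm produces.
With MC = 72 - 28Q + 3Q^2, P = MC on the upward-sloping part at Q* = 11.
TR = 127·11 = 1397. TC = 1292 + 429 = 1721. Profit = 1397 − 1721 = -$324.
That loss of $324 beats the $1292 the firm would lose by shutting down; producing recovers $968 of fixed cost.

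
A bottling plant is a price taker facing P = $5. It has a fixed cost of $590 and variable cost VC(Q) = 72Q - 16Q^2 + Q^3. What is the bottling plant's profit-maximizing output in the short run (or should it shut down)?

From TC, MC = TC'(Q) = 72 - 32Q + 3Q^2 and AVC = VC/Q = 72 - 16Q + Q^2.
The AVC parabola has its vertex at Q = 16/2 = 8, where AVC = 72 - 16·8 + 8^2 = $8.
P = $5 lies below min AVC = $8; no output level covers variable cost.
The firm minimizes its loss by shutting down and losing only its fixed cost of $590.

Shut down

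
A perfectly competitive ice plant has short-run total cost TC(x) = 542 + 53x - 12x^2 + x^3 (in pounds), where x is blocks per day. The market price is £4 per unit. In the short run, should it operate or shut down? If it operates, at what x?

Shut down

Strip out fixed cost: VC = 53x - 12x^2 + x^3. Then AVC = 53 - 12x + x^2 and MC = 53 - 24x + 3x^2.
AVC is minimized where dAVC/dx = -12 + 2x = 0, at x = 6; min AVC = 53 - 12·6 + 6^2 = £17.
Since P = £4 < min AVC = £17, price fails to cover variable cost at any output.
The firm minimizes its loss by shutting down and losing only its fixed cost of £542.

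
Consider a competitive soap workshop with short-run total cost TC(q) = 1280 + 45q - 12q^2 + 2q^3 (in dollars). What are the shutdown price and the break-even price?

AVC = 45 - 12q + 2q^2; minimized at q = 3, giving min AVC = $27. That is the shutdown price.
ATC = 1280/q + 45 - 12q + 2q^2. Setting dATC/dq = −1280/q^2 − 12 + 4q = 0 gives q = 8 (since 4·8^3 − 12·8^2 = 1280).
min ATC = 1280/8 + 45 − 12·8 + 2·8^2 = $237. That is the break-even price.
For $27 ≤ P < $237 the firm produces at a loss; below $27 it shuts down.

Shutdown price = $27; break-even price = $237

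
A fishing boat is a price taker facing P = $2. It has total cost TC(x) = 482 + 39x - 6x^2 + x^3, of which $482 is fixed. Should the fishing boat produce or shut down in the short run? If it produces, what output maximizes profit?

Shut down

Strip out fixed cost: VC = 39x - 6x^2 + x^3. Then AVC = 39 - 6x + x^2 and MC = 39 - 12x + 3x^2.
The AVC parabola has its vertex at x = 6/2 = 3, where AVC = 39 - 6·3 + 3^2 = $30.
Since P = $2 < min AVC = $30, price fails to cover variable cost at any output.
Shutting down limits the loss to fixed cost, $482.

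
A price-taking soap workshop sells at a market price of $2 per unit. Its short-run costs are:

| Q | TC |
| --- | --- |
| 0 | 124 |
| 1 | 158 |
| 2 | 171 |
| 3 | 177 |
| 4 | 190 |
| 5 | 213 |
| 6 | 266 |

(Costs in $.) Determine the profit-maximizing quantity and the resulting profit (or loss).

Q = 0 (shut down); profit = -$124

Profit at each row (π = 2Q − TC): Q=0: -124; Q=1: -156; Q=2: -167; Q=3: -171; Q=4: -182; Q=5: -203; Q=6: -254.
Profit is highest at Q = 0. Equivalently, the lowest AVC in the table is 66/4 ≈ $16.50 at Q = 4, and P = $2 falls below it — price never covers variable cost, so the firm shuts down and loses only its fixed cost.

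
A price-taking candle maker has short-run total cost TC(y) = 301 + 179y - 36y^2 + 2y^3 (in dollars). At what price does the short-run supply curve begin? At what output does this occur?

$17 per unit, at y = 9

The firm shuts down when price falls below the minimum of average variable cost. AVC = VC/y = 179 - 36y + 2y^2.
dAVC/dy = -36 + 4y = 0 gives y = 9. min AVC = 179 - 36·9 + 2·9^2 = 17.
For P < $17 the firm produces nothing.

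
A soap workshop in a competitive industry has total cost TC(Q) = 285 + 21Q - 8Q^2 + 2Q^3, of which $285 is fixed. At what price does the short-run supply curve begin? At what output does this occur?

$13 per unit, at Q = 2

Short-run supply begins at min AVC. From VC = 21Q - 8Q^2 + 2Q^3, AVC = 21 - 8Q + 2Q^2.
dAVC/dQ = -8 + 4Q = 0 gives Q = 2. min AVC = 21 - 8·2 + 2·2^2 = 13.
For P < $13 the firm produces nothing.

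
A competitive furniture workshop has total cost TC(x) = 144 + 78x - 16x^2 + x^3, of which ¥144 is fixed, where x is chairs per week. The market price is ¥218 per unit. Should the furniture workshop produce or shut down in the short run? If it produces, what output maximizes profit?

Variable cost is VC = 78x - 16x^2 + x^3, so AVC = VC/x = 78 - 16x + x^2 and MC = dTC/dx = 78 - 32x + 3x^2.
AVC is minimized where dAVC/dx = -16 + 2x = 0, at x = 8; min AVC = 78 - 16·8 + 8^2 = ¥14.
Since P = ¥218 ≥ min AVC = ¥14, price covers variable cost and the firm should produce.
Set P = MC: 218 = 78 - 32x + 3x^2 → -140 - 32x + 3x^2 = 0. The roots are x = -10/3 and x = 14; the profit-maximizing output is on the rising part of MC, so x* = 14.
Check: AVC at x = 14 is ¥50 ≤ P, so revenue covers variable cost.
Profit = P·x − TC = 218·14 − 844 = ¥2208.

Produce at x = 14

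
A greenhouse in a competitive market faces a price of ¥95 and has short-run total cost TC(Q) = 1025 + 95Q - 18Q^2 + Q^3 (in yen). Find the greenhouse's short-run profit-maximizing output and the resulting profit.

Profit = -¥161 at Q = 12

AVC = 95 - 18Q + Q^2; min AVC = ¥14 at Q = 9. Since P = ¥95 ≥ min AVC, the firm produces.
With MC = 95 - 36Q + 3Q^2, P = MC on the upward-sloping part at Q* = 12.
TR = 95·12 = 1140. TC = 1025 + 276 = 1301. Profit = 1140 − 1301 = -¥161.
Shutting down would mean losing the fixed cost of ¥1025, so operating at a loss of ¥161 is better by ¥864.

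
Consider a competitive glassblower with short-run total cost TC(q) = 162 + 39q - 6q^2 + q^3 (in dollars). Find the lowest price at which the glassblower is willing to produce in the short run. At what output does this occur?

$30 per unit, at q = 3

Short-run supply begins at min AVC. From VC = 39q - 6q^2 + q^3, AVC = 39 - 6q + q^2.
dAVC/dq = -6 + 2q = 0 gives q = 3. min AVC = 39 - 6·3 + 3^2 = 30.
The firm shuts down for any P below $30.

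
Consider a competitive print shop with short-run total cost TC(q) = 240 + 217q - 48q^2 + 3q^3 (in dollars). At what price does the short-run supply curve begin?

Short-run supply begins at min AVC. From VC = 217q - 48q^2 + 3q^3, AVC = 217 - 48q + 3q^2.
At the minimum of AVC, MC = AVC. MC = 217 - 96q + 9q^2; setting MC = AVC gives 6q^2 - 48q = 0, so q = 8. min AVC = 25.
For P < $25 the firm produces nothing.

$25 per unit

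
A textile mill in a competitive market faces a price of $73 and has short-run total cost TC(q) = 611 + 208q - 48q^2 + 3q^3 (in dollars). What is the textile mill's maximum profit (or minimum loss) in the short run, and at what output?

Profit = -$125 at q = 9

AVC = 208 - 48q + 3q^2 has its minimum $16 at q = 8; price $73 clears that bar, so the firm operates.
MC = 208 - 96q + 9q^2. Setting P = MC and taking the root on the rising branch gives q* = 9.
TR = 73·9 = 657. TC = 611 + 171 = 782. Profit = 657 − 782 = -$125.
That loss of $125 beats the $611 the firm would lose by shutting down; producing recovers $486 of fixed cost.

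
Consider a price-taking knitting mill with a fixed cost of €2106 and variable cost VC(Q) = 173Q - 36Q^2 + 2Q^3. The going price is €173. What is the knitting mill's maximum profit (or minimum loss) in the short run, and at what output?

Profit = -€378 at Q = 12

AVC = 173 - 36Q + 2Q^2 has its minimum €11 at Q = 9; price €173 clears that bar, so the firm operates.
MC = 173 - 72Q + 6Q^2. Setting P = MC and taking the root on the rising branch gives Q* = 12.
TR = 173·12 = 2076. TC = 2106 + 348 = 2454. Profit = 2076 − 2454 = -€378.
By producing, the firm covers all variable cost plus €1728 of fixed cost; shutting down would lose the full €2106.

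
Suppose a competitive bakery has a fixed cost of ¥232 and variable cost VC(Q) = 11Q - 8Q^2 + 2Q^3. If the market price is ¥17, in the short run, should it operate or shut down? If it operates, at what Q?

Strip out fixed cost: VC = 11Q - 8Q^2 + 2Q^3. Then AVC = 11 - 8Q + 2Q^2 and MC = 11 - 16Q + 6Q^2.
The AVC parabola has its vertex at Q = 8/4 = 2, where AVC = 11 - 8·2 + 2·2^2 = ¥3.
Because ¥17 ≥ ¥3, revenue can cover variable cost; the firm operates.
P = MC gives -6 - 16Q + 6Q^2 = 0, with roots -1/3 and 3. Take the larger (rising MC): Q* = 3.
Check: AVC at Q = 3 is ¥5 ≤ P, so revenue covers variable cost.
Profit = P·Q − TC = 17·3 − 247 = -¥196, a loss, but smaller than the ¥232 fixed cost the firm would lose by shutting down.

Produce at Q = 3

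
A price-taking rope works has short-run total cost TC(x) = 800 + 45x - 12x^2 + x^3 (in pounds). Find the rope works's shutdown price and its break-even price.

Shutdown price = £9; break-even price = £105

Shutdown price = min AVC. AVC = 45 - 12x + x^2, with vertex at x = 6 and minimum £9.
ATC = 800/x + 45 - 12x + x^2. Setting dATC/dx = −800/x^2 − 12 + 2x = 0 gives x = 10 (since 2·10^3 − 12·10^2 = 800).
min ATC = 800/10 + 45 − 12·10 + 10^2 = £105. That is the break-even price.
Between these two prices the firm operates at a loss; above £105 it earns a profit.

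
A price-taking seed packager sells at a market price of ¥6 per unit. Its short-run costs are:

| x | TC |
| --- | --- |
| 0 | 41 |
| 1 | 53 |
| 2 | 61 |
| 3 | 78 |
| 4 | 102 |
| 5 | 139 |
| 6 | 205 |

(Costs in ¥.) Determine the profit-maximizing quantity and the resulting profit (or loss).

Profit at each row (π = 6x − TC): x=0: -41; x=1: -47; x=2: -49; x=3: -60; x=4: -78; x=5: -109; x=6: -169.
Profit is highest at x = 0. Equivalently, the lowest AVC in the table is 20/2 ≈ ¥10 at x = 2, and P = ¥6 falls below it — price never covers variable cost, so the firm shuts down and loses only its fixed cost.

x = 0 (shut down); profit = -¥41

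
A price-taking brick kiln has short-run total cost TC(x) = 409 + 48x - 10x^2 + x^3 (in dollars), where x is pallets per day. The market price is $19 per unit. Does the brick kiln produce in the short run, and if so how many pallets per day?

Strip out fixed cost: VC = 48x - 10x^2 + x^3. Then AVC = 48 - 10x + x^2 and MC = 48 - 20x + 3x^2.
AVC is minimized where dAVC/dx = -10 + 2x = 0, at x = 5; min AVC = 48 - 10·5 + 5^2 = $23.
Since P = $19 < min AVC = $23, price fails to cover variable cost at any output.
The firm minimizes its loss by shutting down and losing only its fixed cost of $409.

Shut down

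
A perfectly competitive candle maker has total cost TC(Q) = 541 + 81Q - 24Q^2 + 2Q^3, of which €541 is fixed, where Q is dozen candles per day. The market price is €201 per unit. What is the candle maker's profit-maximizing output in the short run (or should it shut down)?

Produce at Q = 10

From TC, MC = TC'(Q) = 81 - 48Q + 6Q^2 and AVC = VC/Q = 81 - 24Q + 2Q^2.
AVC is minimized where dAVC/dQ = -24 + 4Q = 0, at Q = 6; min AVC = 81 - 24·6 + 2·6^2 = €9.
Because €201 ≥ €9, revenue can cover variable cost; the firm operates.
P = MC gives -120 - 48Q + 6Q^2 = 0, with roots -2 and 10. Take the larger (rising MC): Q* = 10.
Check: AVC at Q = 10 is €41 ≤ P, so revenue covers variable cost.
Profit = P·Q − TC = 201·10 − 951 = €1059.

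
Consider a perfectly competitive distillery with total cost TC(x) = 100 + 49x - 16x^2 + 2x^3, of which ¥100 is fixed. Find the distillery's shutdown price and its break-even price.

AVC = 49 - 16x + 2x^2; minimized at x = 4, giving min AVC = ¥17. That is the shutdown price.
ATC = 100/x + 49 - 16x + 2x^2. Setting dATC/dx = −100/x^2 − 16 + 4x = 0 gives x = 5 (since 4·5^3 − 16·5^2 = 100).
min ATC = 100/5 + 49 − 16·5 + 2·5^2 = ¥39. That is the break-even price.
For ¥17 ≤ P < ¥39 the firm produces at a loss; below ¥17 it shuts down.

Shutdown price = ¥17; break-even price = ¥39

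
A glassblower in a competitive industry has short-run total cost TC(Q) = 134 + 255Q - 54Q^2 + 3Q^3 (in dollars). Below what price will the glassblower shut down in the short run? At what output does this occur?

$12 per unit, at Q = 9

Short-run supply begins at min AVC. From VC = 255Q - 54Q^2 + 3Q^3, AVC = 255 - 54Q + 3Q^2.
dAVC/dQ = -54 + 6Q = 0 gives Q = 9. min AVC = 255 - 54·9 + 3·9^2 = 12.
The firm shuts down for any P below $12.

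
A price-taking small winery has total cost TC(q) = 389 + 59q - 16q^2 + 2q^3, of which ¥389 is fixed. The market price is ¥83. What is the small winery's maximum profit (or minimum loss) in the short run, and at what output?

Profit = -¥101 at q = 6

AVC = 59 - 16q + 2q^2; min AVC = ¥27 at q = 4. Since P = ¥83 ≥ min AVC, the firm produces.
With MC = 59 - 32q + 6q^2, P = MC on the upward-sloping part at q* = 6.
TR = 83·6 = 498. TC = 389 + 210 = 599. Profit = 498 − 599 = -¥101.
That loss of ¥101 beats the ¥389 the firm would lose by shutting down; producing recovers ¥288 of fixed cost.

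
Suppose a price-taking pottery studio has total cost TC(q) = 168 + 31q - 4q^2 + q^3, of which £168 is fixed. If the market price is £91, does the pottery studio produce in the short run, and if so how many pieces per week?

Produce at q = 6

From TC, MC = TC'(q) = 31 - 8q + 3q^2 and AVC = VC/q = 31 - 4q + q^2.
AVC hits its minimum where MC = AVC, at q = 2, giving min AVC = 31 - 4·2 + 2^2 = £27.
Since P = £91 ≥ min AVC = £27, price covers variable cost and the firm should produce.
P = MC gives -60 - 8q + 3q^2 = 0, with roots -10/3 and 6. Take the larger (rising MC): q* = 6.
Check: AVC at q = 6 is £43 ≤ P, so revenue covers variable cost.
Profit = P·q − TC = 91·6 − 426 = £120.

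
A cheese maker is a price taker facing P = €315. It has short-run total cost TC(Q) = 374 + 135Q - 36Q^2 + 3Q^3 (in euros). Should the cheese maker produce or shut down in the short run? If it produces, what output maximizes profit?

From TC, MC = TC'(Q) = 135 - 72Q + 9Q^2 and AVC = VC/Q = 135 - 36Q + 3Q^2.
AVC hits its minimum where MC = AVC, at Q = 6, giving min AVC = 135 - 36·6 + 3·6^2 = €27.
Because €315 ≥ €27, revenue can cover variable cost; the firm operates.
Solving P = MC: -180 - 72Q + 9Q^2 = 0 ⇒ Q = -2 or 10. On the upward-sloping branch, Q* = 10.
Check: AVC at Q = 10 is €75 ≤ P, so revenue covers variable cost.
Profit = P·Q − TC = 315·10 − 1124 = €2026.

Produce at Q = 10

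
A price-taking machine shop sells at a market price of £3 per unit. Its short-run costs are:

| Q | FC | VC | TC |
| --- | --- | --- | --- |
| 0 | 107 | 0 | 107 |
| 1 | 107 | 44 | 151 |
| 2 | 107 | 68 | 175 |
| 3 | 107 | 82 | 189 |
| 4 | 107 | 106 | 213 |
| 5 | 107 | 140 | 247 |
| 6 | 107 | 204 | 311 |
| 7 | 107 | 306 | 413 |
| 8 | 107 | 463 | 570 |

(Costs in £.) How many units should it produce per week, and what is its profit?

Profit at each row (π = 3Q − TC): Q=0: -107; Q=1: -148; Q=2: -169; Q=3: -180; Q=4: -201; Q=5: -232; Q=6: -293; Q=7: -392; Q=8: -546.
Profit is highest at Q = 0. Equivalently, the lowest AVC in the table is 106/4 ≈ £26.50 at Q = 4, and P = £3 falls below it — price never covers variable cost, so the firm shuts down and loses only its fixed cost.

Q = 0 (shut down); profit = -£107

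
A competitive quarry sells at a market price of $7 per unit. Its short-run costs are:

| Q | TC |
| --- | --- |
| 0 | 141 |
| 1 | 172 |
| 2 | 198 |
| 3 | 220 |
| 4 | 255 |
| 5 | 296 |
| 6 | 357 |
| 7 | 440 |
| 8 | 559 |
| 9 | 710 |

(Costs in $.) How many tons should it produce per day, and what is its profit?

Profit at each row (π = 7Q − TC): Q=0: -141; Q=1: -165; Q=2: -184; Q=3: -199; Q=4: -227; Q=5: -261; Q=6: -315; Q=7: -391; Q=8: -503; Q=9: -647.
Profit is highest at Q = 0. Equivalently, the lowest AVC in the table is 79/3 ≈ $26.33 at Q = 3, and P = $7 falls below it — price never covers variable cost, so the firm shuts down and loses only its fixed cost.

Q = 0 (shut down); profit = -$141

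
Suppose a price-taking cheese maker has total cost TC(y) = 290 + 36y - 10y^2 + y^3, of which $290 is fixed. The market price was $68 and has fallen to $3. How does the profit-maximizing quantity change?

AVC = 36 - 10y + y^2, minimized at y = 5 where min AVC = $11. MC = 36 - 20y + 3y^2.
With P = $68 above the shutdown price, P = MC gives y = 8.
At P = $3 < min AVC = $11, price no longer covers variable cost at any output, so the firm shuts down: y = 0.

Output falls from 8 to 0 (the firm shuts down)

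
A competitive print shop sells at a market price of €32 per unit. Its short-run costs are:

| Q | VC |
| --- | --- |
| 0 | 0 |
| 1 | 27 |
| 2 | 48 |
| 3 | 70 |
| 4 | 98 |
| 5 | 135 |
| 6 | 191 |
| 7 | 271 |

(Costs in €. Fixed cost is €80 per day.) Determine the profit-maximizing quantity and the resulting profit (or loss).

Q = 4; profit = -€50

Compute π = P·Q − TC at each output: Q=0: -80; Q=1: -75; Q=2: -64; Q=3: -54; Q=4: -50; Q=5: -55; Q=6: -79; Q=7: -127.
Profit is maximized at Q = 4. AVC there is 98/4 = €24.50 ≤ P, so producing beats shutting down (which would give -€80).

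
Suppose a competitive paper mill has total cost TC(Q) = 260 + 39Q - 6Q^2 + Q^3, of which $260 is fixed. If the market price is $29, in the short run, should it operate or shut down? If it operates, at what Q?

Variable cost is VC = 39Q - 6Q^2 + Q^3, so AVC = VC/Q = 39 - 6Q + Q^2 and MC = dTC/dQ = 39 - 12Q + 3Q^2.
AVC hits its minimum where MC = AVC, at Q = 3, giving min AVC = 39 - 6·3 + 3^2 = $30.
P = $29 lies below min AVC = $30; no output level covers variable cost.
Shutting down limits the loss to fixed cost, $260.

Shut down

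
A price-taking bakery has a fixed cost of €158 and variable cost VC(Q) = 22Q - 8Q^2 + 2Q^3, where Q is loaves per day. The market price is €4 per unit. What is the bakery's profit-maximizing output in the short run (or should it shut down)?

Strip out fixed cost: VC = 22Q - 8Q^2 + 2Q^3. Then AVC = 22 - 8Q + 2Q^2 and MC = 22 - 16Q + 6Q^2.
AVC is minimized where dAVC/dQ = -8 + 4Q = 0, at Q = 2; min AVC = 22 - 8·2 + 2·2^2 = €14.
With P < min AVC (€4 < €14), every unit sold adds to the loss.
Shutting down limits the loss to fixed cost, €158.

Shut down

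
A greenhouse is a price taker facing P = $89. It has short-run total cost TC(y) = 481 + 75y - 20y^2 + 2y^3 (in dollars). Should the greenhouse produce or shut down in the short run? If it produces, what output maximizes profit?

Strip out fixed cost: VC = 75y - 20y^2 + 2y^3. Then AVC = 75 - 20y + 2y^2 and MC = 75 - 40y + 6y^2.
AVC hits its minimum where MC = AVC, at y = 5, giving min AVC = 75 - 20·5 + 2·5^2 = $25.
Because $89 ≥ $25, revenue can cover variable cost; the firm operates.
P = MC gives -14 - 40y + 6y^2 = 0, with roots -1/3 and 7. Take the larger (rising MC): y* = 7.
Check: AVC at y = 7 is $33 ≤ P, so revenue covers variable cost.
Profit = P·y − TC = 89·7 − 712 = -$89, a loss, but smaller than the $481 fixed cost the firm would lose by shutting down.

Produce at y = 7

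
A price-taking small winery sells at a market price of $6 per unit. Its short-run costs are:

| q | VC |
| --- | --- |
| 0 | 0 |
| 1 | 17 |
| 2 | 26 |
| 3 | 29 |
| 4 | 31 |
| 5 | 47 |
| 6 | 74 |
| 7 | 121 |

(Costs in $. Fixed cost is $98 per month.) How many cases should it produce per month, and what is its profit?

q = 0 (shut down); profit = -$98

Tabulate TR − TC: q=0: -98; q=1: -109; q=2: -112; q=3: -109; q=4: -105; q=5: -115; q=6: -136; q=7: -177.
Profit is highest at q = 0. Equivalently, the lowest AVC in the table is 31/4 ≈ $7.75 at q = 4, and P = $6 falls below it — price never covers variable cost, so the firm shuts down and loses only its fixed cost.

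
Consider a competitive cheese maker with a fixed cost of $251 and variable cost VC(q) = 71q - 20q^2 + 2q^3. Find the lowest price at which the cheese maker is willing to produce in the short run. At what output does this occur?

Short-run supply begins at min AVC. From VC = 71q - 20q^2 + 2q^3, AVC = 71 - 20q + 2q^2.
dAVC/dq = -20 + 4q = 0 gives q = 5. min AVC = 71 - 20·5 + 2·5^2 = 21.
So the shutdown price is $21.

$21 per unit, at q = 5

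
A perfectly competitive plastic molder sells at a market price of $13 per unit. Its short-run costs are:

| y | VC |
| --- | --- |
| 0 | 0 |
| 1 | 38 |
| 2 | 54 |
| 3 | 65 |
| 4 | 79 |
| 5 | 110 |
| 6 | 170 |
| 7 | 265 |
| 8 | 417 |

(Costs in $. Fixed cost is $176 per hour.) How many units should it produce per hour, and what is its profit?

Tabulate TR − TC: y=0: -176; y=1: -201; y=2: -204; y=3: -202; y=4: -203; y=5: -221; y=6: -268; y=7: -350; y=8: -489.
Profit is highest at y = 0. Equivalently, the lowest AVC in the table is 79/4 ≈ $19.75 at y = 4, and P = $13 falls below it — price never covers variable cost, so the firm shuts down and loses only its fixed cost.

y = 0 (shut down); profit = -$176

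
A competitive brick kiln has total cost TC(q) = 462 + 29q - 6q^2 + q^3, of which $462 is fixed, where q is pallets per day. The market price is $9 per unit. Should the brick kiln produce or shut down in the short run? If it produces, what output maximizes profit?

Strip out fixed cost: VC = 29q - 6q^2 + q^3. Then AVC = 29 - 6q + q^2 and MC = 29 - 12q + 3q^2.
The AVC parabola has its vertex at q = 6/2 = 3, where AVC = 29 - 6·3 + 3^2 = $20.
Since P = $9 < min AVC = $20, price fails to cover variable cost at any output.
Best response: produce nothing and absorb the $462 fixed cost.

Shut down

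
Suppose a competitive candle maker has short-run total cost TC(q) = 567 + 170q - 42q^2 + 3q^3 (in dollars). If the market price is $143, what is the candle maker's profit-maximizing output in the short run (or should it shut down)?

Produce at q = 9

Strip out fixed cost: VC = 170q - 42q^2 + 3q^3. Then AVC = 170 - 42q + 3q^2 and MC = 170 - 84q + 9q^2.
The AVC parabola has its vertex at q = 42/6 = 7, where AVC = 170 - 42·7 + 3·7^2 = $23.
Since P = $143 ≥ min AVC = $23, price covers variable cost and the firm should produce.
Solving P = MC: 27 - 84q + 9q^2 = 0 ⇒ q = 1/3 or 9. On the upward-sloping branch, q* = 9.
Check: AVC at q = 9 is $35 ≤ P, so revenue covers variable cost.
Profit = P·q − TC = 143·9 − 882 = $405.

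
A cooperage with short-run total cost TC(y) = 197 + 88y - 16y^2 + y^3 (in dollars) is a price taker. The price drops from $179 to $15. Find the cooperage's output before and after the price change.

Output falls from 13 to 0 (the firm shuts down)

MC = 88 - 32y + 3y^2; the shutdown threshold is min AVC = $24 (at y = 8).
At P = $179 ≥ min AVC, set P = MC on the rising branch: y = 13.
At P = $15 < min AVC = $24, price no longer covers variable cost at any output, so the firm shuts down: y = 0.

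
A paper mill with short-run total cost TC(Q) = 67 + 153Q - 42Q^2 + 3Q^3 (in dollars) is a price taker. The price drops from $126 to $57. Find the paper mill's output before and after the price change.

MC = 153 - 84Q + 9Q^2; the shutdown threshold is min AVC = $6 (at Q = 7).
With P = $126 above the shutdown price, P = MC gives Q = 9.
At P = $57 ≥ min AVC, set P = MC: Q = 8. The firm stays open but cuts output.

Output falls from 9 to 8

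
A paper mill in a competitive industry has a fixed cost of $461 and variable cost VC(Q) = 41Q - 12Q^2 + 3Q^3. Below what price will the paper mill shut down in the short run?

$29 per unit

Short-run supply begins at min AVC. From VC = 41Q - 12Q^2 + 3Q^3, AVC = 41 - 12Q + 3Q^2.
dAVC/dQ = -12 + 6Q = 0 gives Q = 2. min AVC = 41 - 12·2 + 3·2^2 = 29.
The firm shuts down for any P below $29.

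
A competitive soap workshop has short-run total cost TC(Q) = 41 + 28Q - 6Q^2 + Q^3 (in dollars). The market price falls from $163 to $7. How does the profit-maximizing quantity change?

MC = 28 - 12Q + 3Q^2; the shutdown threshold is min AVC = $19 (at Q = 3).
With P = $163 above the shutdown price, P = MC gives Q = 9.
At P = $7 < min AVC = $19, price no longer covers variable cost at any output, so the firm shuts down: Q = 0.

Output falls from 9 to 0 (the firm shuts down)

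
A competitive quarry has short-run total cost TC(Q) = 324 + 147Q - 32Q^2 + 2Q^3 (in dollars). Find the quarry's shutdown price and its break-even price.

Shutdown price = $19; break-even price = $57

Shutdown price = min AVC. AVC = 147 - 32Q + 2Q^2, with vertex at Q = 8 and minimum $19.
ATC = 324/Q + 147 - 32Q + 2Q^2. Setting dATC/dQ = −324/Q^2 − 32 + 4Q = 0 gives Q = 9 (since 4·9^3 − 32·9^2 = 324).
min ATC = 324/9 + 147 − 32·9 + 2·9^2 = $57. That is the break-even price.
Between these two prices the firm operates at a loss; above $57 it earns a profit.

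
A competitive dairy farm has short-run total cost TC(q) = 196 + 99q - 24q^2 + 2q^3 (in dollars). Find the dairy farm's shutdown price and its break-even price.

AVC = 99 - 24q + 2q^2; minimized at q = 6, giving min AVC = $27. That is the shutdown price.
ATC = 196/q + 99 - 24q + 2q^2. Setting dATC/dq = −196/q^2 − 24 + 4q = 0 gives q = 7 (since 4·7^3 − 24·7^2 = 196).
min ATC = 196/7 + 99 − 24·7 + 2·7^2 = $57. That is the break-even price.
Between these two prices the firm operates at a loss; above $57 it earns a profit.

Shutdown price = $27; break-even price = $57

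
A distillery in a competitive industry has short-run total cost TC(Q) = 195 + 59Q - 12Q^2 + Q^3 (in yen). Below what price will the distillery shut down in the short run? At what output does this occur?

The firm shuts down when price falls below the minimum of average variable cost. AVC = VC/Q = 59 - 12Q + Q^2.
At the minimum of AVC, MC = AVC. MC = 59 - 24Q + 3Q^2; setting MC = AVC gives 2Q^2 - 12Q = 0, so Q = 6. min AVC = 23.
The firm shuts down for any P below ¥23.

¥23 per unit, at Q = 6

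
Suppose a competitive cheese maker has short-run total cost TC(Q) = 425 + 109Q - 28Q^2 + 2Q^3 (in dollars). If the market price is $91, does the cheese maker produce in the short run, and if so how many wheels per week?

Variable cost is VC = 109Q - 28Q^2 + 2Q^3, so AVC = VC/Q = 109 - 28Q + 2Q^2 and MC = dTC/dQ = 109 - 56Q + 6Q^2.
AVC hits its minimum where MC = AVC, at Q = 7, giving min AVC = 109 - 28·7 + 2·7^2 = $11.
Because $91 ≥ $11, revenue can cover variable cost; the firm operates.
Solving P = MC: 18 - 56Q + 6Q^2 = 0 ⇒ Q = 1/3 or 9. On the upward-sloping branch, Q* = 9.
Check: AVC at Q = 9 is $19 ≤ P, so revenue covers variable cost.
Profit = P·Q − TC = 91·9 − 596 = $223.

Produce at Q = 9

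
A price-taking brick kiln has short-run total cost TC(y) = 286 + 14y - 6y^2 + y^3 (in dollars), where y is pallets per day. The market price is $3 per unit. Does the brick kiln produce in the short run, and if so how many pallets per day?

Shut down

Variable cost is VC = 14y - 6y^2 + y^3, so AVC = VC/y = 14 - 6y + y^2 and MC = dTC/dy = 14 - 12y + 3y^2.
AVC hits its minimum where MC = AVC, at y = 3, giving min AVC = 14 - 6·3 + 3^2 = $5.
P = $3 lies below min AVC = $5; no output level covers variable cost.
The firm minimizes its loss by shutting down and losing only its fixed cost of $286.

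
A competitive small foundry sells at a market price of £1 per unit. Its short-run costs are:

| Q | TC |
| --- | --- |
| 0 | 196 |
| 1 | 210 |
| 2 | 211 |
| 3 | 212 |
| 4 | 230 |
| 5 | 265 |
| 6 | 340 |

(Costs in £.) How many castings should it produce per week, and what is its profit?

Tabulate TR − TC: Q=0: -196; Q=1: -209; Q=2: -209; Q=3: -209; Q=4: -226; Q=5: -260; Q=6: -334.
Profit is highest at Q = 0. Equivalently, the lowest AVC in the table is 16/3 ≈ £5.33 at Q = 3, and P = £1 falls below it — price never covers variable cost, so the firm shuts down and loses only its fixed cost.

Q = 0 (shut down); profit = -£196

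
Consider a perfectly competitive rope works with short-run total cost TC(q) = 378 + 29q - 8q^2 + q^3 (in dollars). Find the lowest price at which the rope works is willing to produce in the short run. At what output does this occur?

$13 per unit, at q = 4

The shutdown price is the minimum of AVC. VC = 29q - 8q^2 + q^3, so AVC = 29 - 8q + q^2.
At the minimum of AVC, MC = AVC. MC = 29 - 16q + 3q^2; setting MC = AVC gives 2q^2 - 8q = 0, so q = 4. min AVC = 13.
So the shutdown price is $13.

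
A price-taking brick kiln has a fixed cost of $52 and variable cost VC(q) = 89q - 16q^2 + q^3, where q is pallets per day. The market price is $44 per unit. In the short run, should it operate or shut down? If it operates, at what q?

Produce at q = 9

From TC, MC = TC'(q) = 89 - 32q + 3q^2 and AVC = VC/q = 89 - 16q + q^2.
AVC hits its minimum where MC = AVC, at q = 8, giving min AVC = 89 - 16·8 + 8^2 = $25.
Since P = $44 ≥ min AVC = $25, price covers variable cost and the firm should produce.
Solving P = MC: 45 - 32q + 3q^2 = 0 ⇒ q = 5/3 or 9. On the upward-sloping branch, q* = 9.
Check: AVC at q = 9 is $26 ≤ P, so revenue covers variable cost.
Profit = P·q − TC = 44·9 − 286 = $110.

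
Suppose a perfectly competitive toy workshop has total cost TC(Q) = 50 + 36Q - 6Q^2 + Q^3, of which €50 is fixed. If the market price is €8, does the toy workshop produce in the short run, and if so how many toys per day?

Strip out fixed cost: VC = 36Q - 6Q^2 + Q^3. Then AVC = 36 - 6Q + Q^2 and MC = 36 - 12Q + 3Q^2.
AVC hits its minimum where MC = AVC, at Q = 3, giving min AVC = 36 - 6·3 + 3^2 = €27.
Since P = €8 < min AVC = €27, price fails to cover variable cost at any output.
Shutting down limits the loss to fixed cost, €50.

Shut down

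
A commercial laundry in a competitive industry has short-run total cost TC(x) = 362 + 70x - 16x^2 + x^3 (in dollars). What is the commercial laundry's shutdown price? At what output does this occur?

$6 per unit, at x = 8

Short-run supply begins at min AVC. From VC = 70x - 16x^2 + x^3, AVC = 70 - 16x + x^2.
At the minimum of AVC, MC = AVC. MC = 70 - 32x + 3x^2; setting MC = AVC gives 2x^2 - 16x = 0, so x = 8. min AVC = 6.
For P < $6 the firm produces nothing.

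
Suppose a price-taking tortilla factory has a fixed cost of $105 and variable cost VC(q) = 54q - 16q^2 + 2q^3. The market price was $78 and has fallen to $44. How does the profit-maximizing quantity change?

Output falls from 6 to 5

MC = 54 - 32q + 6q^2; the shutdown threshold is min AVC = $22 (at q = 4).
With P = $78 above the shutdown price, P = MC gives q = 6.
At P = $44 ≥ min AVC, set P = MC: q = 5. The firm stays open but cuts output.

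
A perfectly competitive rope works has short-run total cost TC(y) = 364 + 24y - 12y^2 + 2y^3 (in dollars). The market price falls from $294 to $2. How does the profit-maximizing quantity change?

AVC = 24 - 12y + 2y^2, minimized at y = 3 where min AVC = $6. MC = 24 - 24y + 6y^2.
With P = $294 above the shutdown price, P = MC gives y = 9.
At P = $2 < min AVC = $6, price no longer covers variable cost at any output, so the firm shuts down: y = 0.

Output falls from 9 to 0 (the firm shuts down)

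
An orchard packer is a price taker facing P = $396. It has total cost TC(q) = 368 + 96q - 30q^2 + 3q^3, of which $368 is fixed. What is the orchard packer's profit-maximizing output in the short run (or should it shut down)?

Produce at q = 10

Strip out fixed cost: VC = 96q - 30q^2 + 3q^3. Then AVC = 96 - 30q + 3q^2 and MC = 96 - 60q + 9q^2.
AVC is minimized where dAVC/dq = -30 + 6q = 0, at q = 5; min AVC = 96 - 30·5 + 3·5^2 = $21.
Because $396 ≥ $21, revenue can cover variable cost; the firm operates.
Set P = MC: 396 = 96 - 60q + 9q^2 → -300 - 60q + 9q^2 = 0. The roots are q = -10/3 and q = 10; the profit-maximizing output is on the rising part of MC, so q* = 10.
Check: AVC at q = 10 is $96 ≤ P, so revenue covers variable cost.
Profit = P·q − TC = 396·10 − 1328 = $2632.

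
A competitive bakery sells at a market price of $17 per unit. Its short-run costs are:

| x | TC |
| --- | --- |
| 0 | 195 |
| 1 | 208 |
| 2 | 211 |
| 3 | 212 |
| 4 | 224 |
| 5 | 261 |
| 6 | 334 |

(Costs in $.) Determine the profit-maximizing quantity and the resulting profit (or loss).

Compute π = P·x − TC at each output: x=0: -195; x=1: -191; x=2: -177; x=3: -161; x=4: -156; x=5: -176; x=6: -232.
Profit is maximized at x = 4. AVC there is 29/4 = $7.25 ≤ P, so producing beats shutting down (which would give -$195).

x = 4; profit = -$156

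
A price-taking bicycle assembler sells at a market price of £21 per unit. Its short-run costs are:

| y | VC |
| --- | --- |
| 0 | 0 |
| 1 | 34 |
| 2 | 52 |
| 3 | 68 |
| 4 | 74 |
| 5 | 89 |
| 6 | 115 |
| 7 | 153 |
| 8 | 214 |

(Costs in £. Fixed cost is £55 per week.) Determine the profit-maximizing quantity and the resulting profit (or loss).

Tabulate TR − TC: y=0: -55; y=1: -68; y=2: -65; y=3: -60; y=4: -45; y=5: -39; y=6: -44; y=7: -61; y=8: -101.
Profit is maximized at y = 5. AVC there is 89/5 = £17.80 ≤ P, so producing beats shutting down (which would give -£55).

y = 5; profit = -£39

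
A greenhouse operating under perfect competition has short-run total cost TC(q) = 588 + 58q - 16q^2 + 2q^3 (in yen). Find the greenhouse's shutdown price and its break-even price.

Shutdown price = ¥26; break-even price = ¥128

Shutdown price = min AVC. AVC = 58 - 16q + 2q^2, with vertex at q = 4 and minimum ¥26.
ATC = 588/q + 58 - 16q + 2q^2. Setting dATC/dq = −588/q^2 − 16 + 4q = 0 gives q = 7 (since 4·7^3 − 16·7^2 = 588).
min ATC = 588/7 + 58 − 16·7 + 2·7^2 = ¥128. That is the break-even price.
For ¥26 ≤ P < ¥128 the firm produces at a loss; below ¥26 it shuts down.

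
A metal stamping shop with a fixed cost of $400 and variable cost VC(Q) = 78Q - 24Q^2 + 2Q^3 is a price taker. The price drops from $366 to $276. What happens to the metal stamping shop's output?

Output falls from 12 to 11

MC = 78 - 48Q + 6Q^2; the shutdown threshold is min AVC = $6 (at Q = 6).
With P = $366 above the shutdown price, P = MC gives Q = 12.
At P = $276 ≥ min AVC, set P = MC: Q = 11. The firm stays open but cuts output.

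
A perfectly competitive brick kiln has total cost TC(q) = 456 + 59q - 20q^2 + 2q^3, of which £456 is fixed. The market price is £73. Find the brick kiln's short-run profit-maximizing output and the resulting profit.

AVC = 59 - 20q + 2q^2; min AVC = £9 at q = 5. Since P = £73 ≥ min AVC, the firm produces.
MC = 59 - 40q + 6q^2. Setting P = MC and taking the root on the rising branch gives q* = 7.
TR = 73·7 = 511. TC = 456 + 119 = 575. Profit = 511 − 575 = -£64.
That loss of £64 beats the £456 the firm would lose by shutting down; producing recovers £392 of fixed cost.

Profit = -£64 at q = 7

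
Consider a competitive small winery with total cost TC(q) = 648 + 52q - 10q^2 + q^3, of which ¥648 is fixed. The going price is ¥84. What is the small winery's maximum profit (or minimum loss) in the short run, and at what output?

Profit = -¥264 at q = 8

AVC = 52 - 10q + q^2 has its minimum ¥27 at q = 5; price ¥84 clears that bar, so the firm operates.
With MC = 52 - 20q + 3q^2, P = MC on the upward-sloping part at q* = 8.
TR = 84·8 = 672. TC = 648 + 288 = 936. Profit = 672 − 936 = -¥264.
That loss of ¥264 beats the ¥648 the firm would lose by shutting down; producing recovers ¥384 of fixed cost.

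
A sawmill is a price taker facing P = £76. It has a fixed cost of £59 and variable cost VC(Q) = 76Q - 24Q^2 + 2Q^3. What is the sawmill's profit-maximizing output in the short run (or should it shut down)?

Produce at Q = 8

Strip out fixed cost: VC = 76Q - 24Q^2 + 2Q^3. Then AVC = 76 - 24Q + 2Q^2 and MC = 76 - 48Q + 6Q^2.
AVC hits its minimum where MC = AVC, at Q = 6, giving min AVC = 76 - 24·6 + 2·6^2 = £4.
P = £76 exceeds min AVC = £4, so the firm stays open.
Set P = MC: 76 = 76 - 48Q + 6Q^2 → -48Q + 6Q^2 = 0. The roots are Q = 0 and Q = 8; the profit-maximizing output is on the rising part of MC, so Q* = 8.
Check: AVC at Q = 8 is £12 ≤ P, so revenue covers variable cost.
Profit = P·Q − TC = 76·8 − 155 = £453.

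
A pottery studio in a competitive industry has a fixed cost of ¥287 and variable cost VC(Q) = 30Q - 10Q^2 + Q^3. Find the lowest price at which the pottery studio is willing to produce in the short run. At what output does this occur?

The shutdown price is the minimum of AVC. VC = 30Q - 10Q^2 + Q^3, so AVC = 30 - 10Q + Q^2.
At the minimum of AVC, MC = AVC. MC = 30 - 20Q + 3Q^2; setting MC = AVC gives 2Q^2 - 10Q = 0, so Q = 5. min AVC = 5.
So the shutdown price is ¥5.

¥5 per unit, at Q = 5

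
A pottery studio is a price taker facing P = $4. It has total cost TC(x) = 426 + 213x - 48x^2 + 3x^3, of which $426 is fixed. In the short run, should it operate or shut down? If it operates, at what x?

Shut down

From TC, MC = TC'(x) = 213 - 96x + 9x^2 and AVC = VC/x = 213 - 48x + 3x^2.
The AVC parabola has its vertex at x = 48/6 = 8, where AVC = 213 - 48·8 + 3·8^2 = $21.
Since P = $4 < min AVC = $21, price fails to cover variable cost at any output.
Best response: produce nothing and absorb the $426 fixed cost.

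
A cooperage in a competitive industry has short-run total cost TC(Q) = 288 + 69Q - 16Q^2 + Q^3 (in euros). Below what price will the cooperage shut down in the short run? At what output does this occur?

Short-run supply begins at min AVC. From VC = 69Q - 16Q^2 + Q^3, AVC = 69 - 16Q + Q^2.
At the minimum of AVC, MC = AVC. MC = 69 - 32Q + 3Q^2; setting MC = AVC gives 2Q^2 - 16Q = 0, so Q = 8. min AVC = 5.
So the shutdown price is €5.

€5 per unit, at Q = 8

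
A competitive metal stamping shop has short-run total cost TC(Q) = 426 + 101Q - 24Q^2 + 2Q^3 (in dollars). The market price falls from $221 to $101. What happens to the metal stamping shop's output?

AVC = 101 - 24Q + 2Q^2, minimized at Q = 6 where min AVC = $29. MC = 101 - 48Q + 6Q^2.
At P = $221 ≥ min AVC, set P = MC on the rising branch: Q = 10.
At P = $101 ≥ min AVC, set P = MC: Q = 8. The firm stays open but cuts output.

Output falls from 10 to 8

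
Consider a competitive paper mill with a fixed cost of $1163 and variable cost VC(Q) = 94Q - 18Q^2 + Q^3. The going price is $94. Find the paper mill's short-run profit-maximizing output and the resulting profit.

AVC = 94 - 18Q + Q^2; min AVC = $13 at Q = 9. Since P = $94 ≥ min AVC, the firm produces.
With MC = 94 - 36Q + 3Q^2, P = MC on the upward-sloping part at Q* = 12.
TR = 94·12 = 1128. TC = 1163 + 264 = 1427. Profit = 1128 − 1427 = -$299.
Shutting down would mean losing the fixed cost of $1163, so operating at a loss of $299 is better by $864.

Profit = -$299 at Q = 12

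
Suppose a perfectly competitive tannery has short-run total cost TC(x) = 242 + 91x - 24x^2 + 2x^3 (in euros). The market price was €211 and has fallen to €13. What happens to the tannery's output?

Output falls from 10 to 0 (the firm shuts down)

AVC = 91 - 24x + 2x^2, minimized at x = 6 where min AVC = €19. MC = 91 - 48x + 6x^2.
At P = €211 ≥ min AVC, set P = MC on the rising branch: x = 10.
At P = €13 < min AVC = €19, price no longer covers variable cost at any output, so the firm shuts down: x = 0.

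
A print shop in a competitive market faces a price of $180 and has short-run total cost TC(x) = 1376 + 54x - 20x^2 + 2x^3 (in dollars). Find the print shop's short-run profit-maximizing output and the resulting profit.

Profit = -$80 at x = 9

AVC = 54 - 20x + 2x^2; min AVC = $4 at x = 5. Since P = $180 ≥ min AVC, the firm produces.
MC = 54 - 40x + 6x^2. Setting P = MC and taking the root on the rising branch gives x* = 9.
TR = 180·9 = 1620. TC = 1376 + 324 = 1700. Profit = 1620 − 1700 = -$80.
By producing, the firm covers all variable cost plus $1296 of fixed cost; shutting down would lose the full $1376.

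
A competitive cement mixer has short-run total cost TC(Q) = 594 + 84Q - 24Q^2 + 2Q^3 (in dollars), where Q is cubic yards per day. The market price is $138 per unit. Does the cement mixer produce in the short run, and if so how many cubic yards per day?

Strip out fixed cost: VC = 84Q - 24Q^2 + 2Q^3. Then AVC = 84 - 24Q + 2Q^2 and MC = 84 - 48Q + 6Q^2.
The AVC parabola has its vertex at Q = 24/4 = 6, where AVC = 84 - 24·6 + 2·6^2 = $12.
P = $138 exceeds min AVC = $12, so the firm stays open.
Solving P = MC: -54 - 48Q + 6Q^2 = 0 ⇒ Q = -1 or 9. On the upward-sloping branch, Q* = 9.
Check: AVC at Q = 9 is $30 ≤ P, so revenue covers variable cost.
Profit = P·Q − TC = 138·9 − 864 = $378.

Produce at Q = 9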